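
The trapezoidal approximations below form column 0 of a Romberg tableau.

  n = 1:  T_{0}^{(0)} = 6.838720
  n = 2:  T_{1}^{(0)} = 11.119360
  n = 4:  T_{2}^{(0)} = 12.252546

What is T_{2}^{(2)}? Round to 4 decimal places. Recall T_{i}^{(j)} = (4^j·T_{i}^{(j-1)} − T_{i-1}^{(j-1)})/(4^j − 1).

Richardson extrapolation on the trapezoidal column (denominator 4−1=3):
T_{1}^{(1)} = (4·11.119360 − 6.838720) / 3 = 12.546240
T_{2}^{(1)} = (4·12.252546 − 11.119360) / 3 = 12.630275
T_{2}^{(2)} = 12.630275 + (12.630275 − 12.546240)/15 = 12.635877
(Column j=1 coincides with Simpson's rule on the same nodes.)

12.6359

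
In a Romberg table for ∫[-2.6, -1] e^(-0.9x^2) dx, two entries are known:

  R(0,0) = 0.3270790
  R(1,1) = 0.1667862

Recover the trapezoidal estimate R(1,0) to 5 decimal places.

0.20686

From R(1,1) = (4·R(1,0) − R(0,0))/3, solve for R(1,0):
4·R(1,0) = 3·0.1667862 + 0.3270790 = 0.8274376
R(1,0) = 0.2068594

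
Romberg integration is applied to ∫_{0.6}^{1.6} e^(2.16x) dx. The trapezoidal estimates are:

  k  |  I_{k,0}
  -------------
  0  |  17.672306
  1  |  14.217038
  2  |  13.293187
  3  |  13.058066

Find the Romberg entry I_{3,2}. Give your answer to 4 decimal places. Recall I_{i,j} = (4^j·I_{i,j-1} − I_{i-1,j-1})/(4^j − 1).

Richardson extrapolation on the trapezoidal column (denominator 4−1=3):
I_{2,1} = (4·13.293187 − 14.217038) / 3 = 12.985237
I_{3,1} = 13.058066 + (13.058066 − 13.293187)/3 = 12.979692
I_{3,2} = (16·12.979692 − 12.985237) / 15 = 12.979322

12.9793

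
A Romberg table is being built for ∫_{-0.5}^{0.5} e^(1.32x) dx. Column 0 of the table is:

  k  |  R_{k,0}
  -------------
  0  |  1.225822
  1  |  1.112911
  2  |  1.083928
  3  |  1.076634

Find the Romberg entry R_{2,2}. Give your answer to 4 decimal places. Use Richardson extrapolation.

R_{1,1} = 1.112911 + (1.112911 − 1.225822)/3 = 1.075274
R_{2,1} = 1.083928 + (1.083928 − 1.112911)/3 = 1.074267
R_{2,2} = (16·1.074267 − 1.075274) / 15 = 1.074200
(Column j=1 coincides with Simpson's rule on the same nodes.)

1.0742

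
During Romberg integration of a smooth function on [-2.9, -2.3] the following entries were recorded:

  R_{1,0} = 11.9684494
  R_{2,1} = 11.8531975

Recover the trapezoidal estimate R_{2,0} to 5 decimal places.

From R_{2,1} = (4·R_{2,0} − R_{1,0})/3, solve for R_{2,0}:
4·R_{2,0} = 3·11.8531975 + 11.9684494 = 47.5280419
R_{2,0} = 11.8820105

11.88201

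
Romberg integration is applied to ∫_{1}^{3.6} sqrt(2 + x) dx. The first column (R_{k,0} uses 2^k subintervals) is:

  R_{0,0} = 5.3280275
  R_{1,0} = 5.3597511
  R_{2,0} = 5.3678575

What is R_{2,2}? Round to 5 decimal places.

R_{1,1} = 5.3597511 + (5.3597511 − 5.3280275)/3 = 5.3703256
R_{2,1} = 5.3678575 + (5.3678575 − 5.3597511)/3 = 5.3705596
R_{2,2} = 5.3705596 + (5.3705596 − 5.3703256)/15 = 5.3705752

5.37058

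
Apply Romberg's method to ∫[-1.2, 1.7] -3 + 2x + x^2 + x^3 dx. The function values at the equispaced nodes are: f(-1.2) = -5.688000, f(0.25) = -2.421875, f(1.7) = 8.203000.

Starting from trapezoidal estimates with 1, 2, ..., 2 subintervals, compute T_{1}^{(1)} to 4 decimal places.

-3.4667

T_{0}^{(0)} (trapezoid, 1 panel, h=2.9000): 3.646750
T_{1}^{(0)} (trapezoid, 2 panels, h=1.4500): -1.688344
T_{1}^{(1)} = -1.688344 + (-1.688344 − 3.646750)/3 = -3.466709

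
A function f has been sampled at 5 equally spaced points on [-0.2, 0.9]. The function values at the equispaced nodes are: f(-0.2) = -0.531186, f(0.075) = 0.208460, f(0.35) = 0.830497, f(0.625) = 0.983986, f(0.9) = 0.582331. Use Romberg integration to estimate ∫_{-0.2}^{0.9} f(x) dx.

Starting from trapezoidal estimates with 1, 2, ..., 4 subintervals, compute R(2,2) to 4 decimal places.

R(0,0) (trapezoid, 1 panel, h=1.1000): 0.028130
R(1,0) (trapezoid, 2 panels, h=0.5500): 0.470838
R(2,0) (trapezoid, 4 panels, h=0.2750): 0.563342
R(1,1) = 0.470838 + (0.470838 − 0.028130)/3 = 0.618407
R(2,1) = 0.563342 + (0.563342 − 0.470838)/3 = 0.594177
R(2,2) = 0.594177 + (0.594177 − 0.618407)/15 = 0.592562

0.5926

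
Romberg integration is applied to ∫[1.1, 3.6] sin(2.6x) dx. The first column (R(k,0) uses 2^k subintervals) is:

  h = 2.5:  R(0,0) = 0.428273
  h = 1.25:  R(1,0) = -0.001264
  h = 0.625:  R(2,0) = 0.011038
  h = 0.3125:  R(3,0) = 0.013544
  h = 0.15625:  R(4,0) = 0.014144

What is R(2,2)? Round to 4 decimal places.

Richardson extrapolation on the trapezoidal column (denominator 4−1=3):
R(1,1) = -0.001264 + (-0.001264 − 0.428273)/3 = -0.144443
R(2,1) = (4·0.011038 − (-0.001264)) / 3 = 0.015139
R(2,2) = 0.015139 + (0.015139 − (-0.144443))/15 = 0.025778
(Column j=1 coincides with Simpson's rule on the same nodes.)

0.0258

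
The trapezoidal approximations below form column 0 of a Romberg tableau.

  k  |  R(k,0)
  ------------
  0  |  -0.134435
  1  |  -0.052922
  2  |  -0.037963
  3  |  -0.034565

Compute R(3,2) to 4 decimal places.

R(2,1) = -0.037963 + (-0.037963 − (-0.052922))/3 = -0.032977
R(3,1) = (4·(-0.034565) − (-0.037963)) / 3 = -0.033432
R(3,2) = (16·(-0.033432) − (-0.032977)) / 15 = -0.033462

-0.0335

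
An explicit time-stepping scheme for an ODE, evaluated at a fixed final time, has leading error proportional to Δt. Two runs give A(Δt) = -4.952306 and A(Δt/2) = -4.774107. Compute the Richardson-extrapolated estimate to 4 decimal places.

-4.5959

The leading error scales as Δt; refining by a factor of 2 reduces it by 2^1 = 2.
Extrapolated value = (2·A(Δt/2) − A(Δt)) / (2 − 1)
= (2·(-4.774107) − (-4.952306)) / 1
= -4.595908 / 1 = -4.595908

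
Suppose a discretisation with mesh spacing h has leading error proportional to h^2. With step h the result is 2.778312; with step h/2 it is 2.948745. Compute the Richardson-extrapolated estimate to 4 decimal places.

Extrapolated value = (4·A(h/2) − A(h)) / (4 − 1)
= (4·2.948745 − 2.778312) / 3
= 9.016668 / 3 = 3.005556

3.0056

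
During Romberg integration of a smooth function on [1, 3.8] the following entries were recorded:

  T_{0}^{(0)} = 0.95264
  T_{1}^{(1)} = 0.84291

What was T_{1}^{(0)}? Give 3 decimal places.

From T_{1}^{(1)} = (4·T_{1}^{(0)} − T_{0}^{(0)})/3, solve for T_{1}^{(0)}:
4·T_{1}^{(0)} = 3·0.84291 + 0.95264 = 3.48137
T_{1}^{(0)} = 0.87034

0.870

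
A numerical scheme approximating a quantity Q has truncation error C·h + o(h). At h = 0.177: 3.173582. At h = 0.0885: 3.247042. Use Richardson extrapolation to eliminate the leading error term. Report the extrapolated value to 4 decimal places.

3.3205

The leading error scales as h; refining by a factor of 2 reduces it by 2^1 = 2.
Extrapolated value = (2·A(h/2) − A(h)) / (2 − 1)
= (2·3.247042 − 3.173582) / 1
= 3.320502 / 1 = 3.320502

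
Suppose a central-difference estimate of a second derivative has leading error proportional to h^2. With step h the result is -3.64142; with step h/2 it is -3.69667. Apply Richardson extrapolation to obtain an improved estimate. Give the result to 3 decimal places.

-3.715

The leading error scales as h^2; refining by a factor of 2 reduces it by 2^2 = 4.
Extrapolated value = (4·A(h/2) − A(h)) / (4 − 1)
= (4·(-3.69667) − (-3.64142)) / 3
= -11.14526 / 3 = -3.71509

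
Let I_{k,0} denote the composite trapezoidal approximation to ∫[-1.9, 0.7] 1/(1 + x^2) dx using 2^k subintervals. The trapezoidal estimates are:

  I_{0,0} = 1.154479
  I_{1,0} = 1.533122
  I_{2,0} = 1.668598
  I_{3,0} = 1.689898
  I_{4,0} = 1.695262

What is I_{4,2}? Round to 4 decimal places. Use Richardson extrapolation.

1.6971

I_{3,1} = (4·1.689898 − 1.668598) / 3 = 1.696998
I_{4,1} = (4·1.695262 − 1.689898) / 3 = 1.697050
I_{4,2} = 1.697050 + (1.697050 − 1.696998)/15 = 1.697053
(Column j=1 coincides with Simpson's rule on the same nodes.)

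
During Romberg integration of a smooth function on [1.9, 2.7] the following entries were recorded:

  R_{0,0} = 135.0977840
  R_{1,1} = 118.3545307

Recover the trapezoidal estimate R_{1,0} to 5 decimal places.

122.54034

From R_{1,1} = (4·R_{1,0} − R_{0,0})/3, solve for R_{1,0}:
4·R_{1,0} = 3·118.3545307 + 135.0977840 = 490.1613761
R_{1,0} = 122.5403440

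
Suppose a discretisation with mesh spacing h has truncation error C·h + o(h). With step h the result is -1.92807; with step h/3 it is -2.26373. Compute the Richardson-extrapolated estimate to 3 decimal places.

-2.432

The leading error scales as h; refining by a factor of 3 reduces it by 3^1 = 3.
Extrapolated value = (3·A(h/3) − A(h)) / (3 − 1)
= (3·(-2.26373) − (-1.92807)) / 2
= -4.86312 / 2 = -2.43156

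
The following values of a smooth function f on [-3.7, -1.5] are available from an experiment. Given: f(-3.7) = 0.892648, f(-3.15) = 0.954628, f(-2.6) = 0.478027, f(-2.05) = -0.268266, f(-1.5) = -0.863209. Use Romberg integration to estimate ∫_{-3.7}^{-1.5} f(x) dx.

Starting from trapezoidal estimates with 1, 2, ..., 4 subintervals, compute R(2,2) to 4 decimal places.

R(0,0) (trapezoid, 1 panel, h=2.2000): 0.032383
R(1,0) (trapezoid, 2 panels, h=1.1000): 0.542021
R(2,0) (trapezoid, 4 panels, h=0.5500): 0.648510
R(1,1) = 0.542021 + (0.542021 − 0.032383)/3 = 0.711900
R(2,1) = 0.648510 + (0.648510 − 0.542021)/3 = 0.684006
R(2,2) = 0.684006 + (0.684006 − 0.711900)/15 = 0.682146

0.6821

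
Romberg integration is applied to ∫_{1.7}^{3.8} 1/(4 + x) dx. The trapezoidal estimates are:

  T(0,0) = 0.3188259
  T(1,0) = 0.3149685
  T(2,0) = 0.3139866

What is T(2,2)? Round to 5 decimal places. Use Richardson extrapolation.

0.31366

T(1,1) = 0.3149685 + (0.3149685 − 0.3188259)/3 = 0.3136827
T(2,1) = (4·0.3139866 − 0.3149685) / 3 = 0.3136593
T(2,2) = 0.3136593 + (0.3136593 − 0.3136827)/15 = 0.3136577
(Column j=1 coincides with Simpson's rule on the same nodes.)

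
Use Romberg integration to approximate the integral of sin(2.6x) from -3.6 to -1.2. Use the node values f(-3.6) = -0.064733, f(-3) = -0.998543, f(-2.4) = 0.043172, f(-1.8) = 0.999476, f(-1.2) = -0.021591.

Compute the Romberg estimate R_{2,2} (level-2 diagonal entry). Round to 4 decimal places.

R_{0,0} (trapezoid, 1 panel, h=2.4000): -0.103589
R_{1,0} (trapezoid, 2 panels, h=1.2000): 0.000012
R_{2,0} (trapezoid, 4 panels, h=0.6000): 0.000566
R_{1,1} = 0.000012 + (0.000012 − (-0.103589))/3 = 0.034546
R_{2,1} = 0.000566 + (0.000566 − 0.000012)/3 = 0.000751
R_{2,2} = 0.000751 + (0.000751 − 0.034546)/15 = -0.001502

-0.0015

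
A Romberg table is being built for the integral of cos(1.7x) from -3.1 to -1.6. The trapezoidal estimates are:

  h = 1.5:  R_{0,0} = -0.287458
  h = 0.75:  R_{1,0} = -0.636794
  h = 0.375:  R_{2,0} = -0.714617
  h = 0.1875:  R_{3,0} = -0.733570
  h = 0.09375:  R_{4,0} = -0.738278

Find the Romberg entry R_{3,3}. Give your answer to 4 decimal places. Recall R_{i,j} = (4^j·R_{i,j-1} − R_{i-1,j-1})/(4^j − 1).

-0.7398

R_{1,1} = (4·(-0.636794) − (-0.287458)) / 3 = -0.753239
R_{2,1} = -0.714617 + (-0.714617 − (-0.636794))/3 = -0.740558
R_{3,1} = (4·(-0.733570) − (-0.714617)) / 3 = -0.739888
R_{2,2} = -0.740558 + (-0.740558 − (-0.753239))/15 = -0.739713
R_{3,2} = -0.739888 + (-0.739888 − (-0.740558))/15 = -0.739843
R_{3,3} = -0.739843 + (-0.739843 − (-0.739713))/63 = -0.739845
(Column j=1 coincides with Simpson's rule on the same nodes.)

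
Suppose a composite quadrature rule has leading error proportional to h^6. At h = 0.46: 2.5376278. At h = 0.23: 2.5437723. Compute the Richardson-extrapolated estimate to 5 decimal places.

The leading error scales as h^6; refining by a factor of 2 reduces it by 2^6 = 64.
Extrapolated value = (64·A(h/2) − A(h)) / (64 − 1)
= (64·2.5437723 − 2.5376278) / 63
= 160.2637994 / 63 = 2.5438698

2.54387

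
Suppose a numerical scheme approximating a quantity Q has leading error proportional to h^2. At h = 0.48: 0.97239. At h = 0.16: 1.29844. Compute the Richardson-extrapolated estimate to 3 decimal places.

Extrapolated value = (9·A(h/3) − A(h)) / (9 − 1)
= (9·1.29844 − 0.97239) / 8
= 10.71357 / 8 = 1.33920

1.339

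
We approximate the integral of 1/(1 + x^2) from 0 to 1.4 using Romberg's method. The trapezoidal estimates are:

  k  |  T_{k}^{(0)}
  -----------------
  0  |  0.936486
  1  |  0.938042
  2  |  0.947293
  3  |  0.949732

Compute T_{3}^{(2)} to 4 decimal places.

T_{2}^{(1)} = (4·0.947293 − 0.938042) / 3 = 0.950377
T_{3}^{(1)} = (4·0.949732 − 0.947293) / 3 = 0.950545
T_{3}^{(2)} = 0.950545 + (0.950545 − 0.950377)/15 = 0.950556

0.9506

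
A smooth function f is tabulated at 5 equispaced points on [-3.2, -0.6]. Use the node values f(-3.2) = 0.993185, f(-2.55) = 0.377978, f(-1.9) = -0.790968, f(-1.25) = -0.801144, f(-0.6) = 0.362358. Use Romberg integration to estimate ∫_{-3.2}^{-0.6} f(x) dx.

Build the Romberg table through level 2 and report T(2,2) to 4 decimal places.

-0.3913

T(0,0) (trapezoid, 1 panel, h=2.6000): 1.762206
T(1,0) (trapezoid, 2 panels, h=1.3000): -0.147155
T(2,0) (trapezoid, 4 panels, h=0.6500): -0.348636
T(1,1) = -0.147155 + (-0.147155 − 1.762206)/3 = -0.783609
T(2,1) = -0.348636 + (-0.348636 − (-0.147155))/3 = -0.415796
T(2,2) = -0.415796 + (-0.415796 − (-0.783609))/15 = -0.391275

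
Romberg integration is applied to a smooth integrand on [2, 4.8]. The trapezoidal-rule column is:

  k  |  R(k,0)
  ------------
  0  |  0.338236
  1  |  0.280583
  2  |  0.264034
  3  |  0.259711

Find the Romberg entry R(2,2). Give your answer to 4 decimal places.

Richardson extrapolation on the trapezoidal column (denominator 4−1=3):
R(1,1) = (4·0.280583 − 0.338236) / 3 = 0.261365
R(2,1) = 0.264034 + (0.264034 − 0.280583)/3 = 0.258518
R(2,2) = 0.258518 + (0.258518 − 0.261365)/15 = 0.258328

0.2583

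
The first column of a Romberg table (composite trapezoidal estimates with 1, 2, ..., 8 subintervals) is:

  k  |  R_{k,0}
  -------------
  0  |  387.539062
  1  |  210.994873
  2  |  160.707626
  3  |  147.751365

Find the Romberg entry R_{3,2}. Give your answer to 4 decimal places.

Richardson extrapolation on the trapezoidal column (denominator 4−1=3):
R_{2,1} = 160.707626 + (160.707626 − 210.994873)/3 = 143.945210
R_{3,1} = (4·147.751365 − 160.707626) / 3 = 143.432611
R_{3,2} = 143.432611 + (143.432611 − 143.945210)/15 = 143.398438

143.3984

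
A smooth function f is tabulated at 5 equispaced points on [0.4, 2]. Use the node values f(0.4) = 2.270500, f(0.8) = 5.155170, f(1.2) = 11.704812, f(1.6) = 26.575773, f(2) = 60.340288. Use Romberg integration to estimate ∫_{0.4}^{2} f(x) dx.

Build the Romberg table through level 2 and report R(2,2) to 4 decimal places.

28.3400

R(0,0) (trapezoid, 1 panel, h=1.6000): 50.088630
R(1,0) (trapezoid, 2 panels, h=0.8000): 34.408165
R(2,0) (trapezoid, 4 panels, h=0.4000): 29.896460
R(1,1) = 34.408165 + (34.408165 − 50.088630)/3 = 29.181343
R(2,1) = 29.896460 + (29.896460 − 34.408165)/3 = 28.392558
R(2,2) = 28.392558 + (28.392558 − 29.181343)/15 = 28.339972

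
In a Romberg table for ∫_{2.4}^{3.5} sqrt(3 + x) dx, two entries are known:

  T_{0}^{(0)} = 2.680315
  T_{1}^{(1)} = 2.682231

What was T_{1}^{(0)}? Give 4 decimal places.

2.6818

From T_{1}^{(1)} = (4·T_{1}^{(0)} − T_{0}^{(0)})/3, solve for T_{1}^{(0)}:
4·T_{1}^{(0)} = 3·2.682231 + 2.680315 = 10.727008
T_{1}^{(0)} = 2.681752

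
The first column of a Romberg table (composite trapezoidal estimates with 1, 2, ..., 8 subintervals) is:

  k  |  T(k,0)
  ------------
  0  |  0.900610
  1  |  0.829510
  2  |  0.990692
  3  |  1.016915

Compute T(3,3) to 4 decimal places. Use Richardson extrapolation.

T(1,1) = (4·0.829510 − 0.900610) / 3 = 0.805810
T(2,1) = (4·0.990692 − 0.829510) / 3 = 1.044419
T(3,1) = (4·1.016915 − 0.990692) / 3 = 1.025656
T(2,2) = 1.044419 + (1.044419 − 0.805810)/15 = 1.060326
T(3,2) = 1.025656 + (1.025656 − 1.044419)/15 = 1.024405
T(3,3) = (64·1.024405 − 1.060326) / 63 = 1.023835

1.0238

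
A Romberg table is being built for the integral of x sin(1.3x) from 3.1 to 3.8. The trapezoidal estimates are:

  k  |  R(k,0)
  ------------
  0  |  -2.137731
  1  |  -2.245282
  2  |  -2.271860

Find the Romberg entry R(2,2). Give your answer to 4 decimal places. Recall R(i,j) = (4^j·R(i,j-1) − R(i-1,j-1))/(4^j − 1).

R(1,1) = (4·(-2.245282) − (-2.137731)) / 3 = -2.281132
R(2,1) = -2.271860 + (-2.271860 − (-2.245282))/3 = -2.280719
R(2,2) = (16·(-2.280719) − (-2.281132)) / 15 = -2.280691

-2.2807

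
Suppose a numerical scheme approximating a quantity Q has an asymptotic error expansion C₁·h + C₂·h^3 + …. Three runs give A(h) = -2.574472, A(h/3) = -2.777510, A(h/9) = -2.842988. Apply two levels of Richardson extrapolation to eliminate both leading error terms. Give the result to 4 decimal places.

First eliminate the h term (factor 3^1 = 3):
  B₁ = (3·(-2.777510) − (-2.574472))/2 = -2.879029
  B₂ = (3·(-2.842988) − (-2.777510))/2 = -2.875727
Then eliminate the h^3 term (factor 3^3 = 27):
  (27·(-2.875727) − (-2.879029))/26 = -2.875600

-2.8756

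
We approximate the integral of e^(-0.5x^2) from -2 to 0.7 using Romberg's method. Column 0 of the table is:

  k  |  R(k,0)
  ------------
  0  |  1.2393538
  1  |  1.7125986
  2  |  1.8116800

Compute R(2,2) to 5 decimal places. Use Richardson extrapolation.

Richardson extrapolation on the trapezoidal column (denominator 4−1=3):
R(1,1) = (4·1.7125986 − 1.2393538) / 3 = 1.8703469
R(2,1) = (4·1.8116800 − 1.7125986) / 3 = 1.8447071
R(2,2) = 1.8447071 + (1.8447071 − 1.8703469)/15 = 1.8429978

1.84300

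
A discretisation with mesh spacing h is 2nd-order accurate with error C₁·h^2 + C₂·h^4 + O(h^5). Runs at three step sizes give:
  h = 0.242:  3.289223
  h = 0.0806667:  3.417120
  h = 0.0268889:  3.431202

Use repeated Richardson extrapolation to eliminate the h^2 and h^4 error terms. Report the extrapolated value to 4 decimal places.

3.4330

First eliminate the h^2 term (factor 3^2 = 9):
  B₁ = (9·3.417120 − 3.289223)/8 = 3.433107
  B₂ = (9·3.431202 − 3.417120)/8 = 3.432962
Then eliminate the h^4 term (factor 3^4 = 81):
  (81·3.432962 − 3.433107)/80 = 3.432960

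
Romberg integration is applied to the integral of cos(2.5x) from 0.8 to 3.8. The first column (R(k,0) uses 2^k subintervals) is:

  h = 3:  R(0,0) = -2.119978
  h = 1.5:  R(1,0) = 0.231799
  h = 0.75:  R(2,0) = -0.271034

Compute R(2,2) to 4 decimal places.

Richardson extrapolation on the trapezoidal column (denominator 4−1=3):
R(1,1) = 0.231799 + (0.231799 − (-2.119978))/3 = 1.015725
R(2,1) = -0.271034 + (-0.271034 − 0.231799)/3 = -0.438645
R(2,2) = (16·(-0.438645) − 1.015725) / 15 = -0.535603
(Column j=1 coincides with Simpson's rule on the same nodes.)

-0.5356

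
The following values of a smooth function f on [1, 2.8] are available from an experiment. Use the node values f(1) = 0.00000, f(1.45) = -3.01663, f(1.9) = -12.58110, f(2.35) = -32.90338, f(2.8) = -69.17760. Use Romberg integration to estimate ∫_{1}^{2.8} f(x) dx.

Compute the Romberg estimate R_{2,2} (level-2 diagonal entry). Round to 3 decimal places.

-35.693

R_{0,0} (trapezoid, 1 panel, h=1.8000): -62.25984
R_{1,0} (trapezoid, 2 panels, h=0.9000): -42.45291
R_{2,0} (trapezoid, 4 panels, h=0.4500): -37.39046
R_{1,1} = -42.45291 + (-42.45291 − (-62.25984))/3 = -35.85060
R_{2,1} = -37.39046 + (-37.39046 − (-42.45291))/3 = -35.70298
R_{2,2} = -35.70298 + (-35.70298 − (-35.85060))/15 = -35.69314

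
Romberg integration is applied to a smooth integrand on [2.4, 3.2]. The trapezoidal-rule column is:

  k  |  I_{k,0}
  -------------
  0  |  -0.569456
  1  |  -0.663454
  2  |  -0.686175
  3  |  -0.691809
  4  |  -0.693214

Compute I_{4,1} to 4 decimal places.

-0.6937

Richardson extrapolation on the trapezoidal column (denominator 4−1=3):
I_{4,1} = (4·(-0.693214) − (-0.691809)) / 3 = -0.693682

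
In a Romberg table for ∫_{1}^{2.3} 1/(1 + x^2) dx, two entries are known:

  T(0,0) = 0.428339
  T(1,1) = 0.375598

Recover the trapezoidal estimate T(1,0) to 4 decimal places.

0.3888

From T(1,1) = (4·T(1,0) − T(0,0))/3, solve for T(1,0):
4·T(1,0) = 3·0.375598 + 0.428339 = 1.555133
T(1,0) = 0.388783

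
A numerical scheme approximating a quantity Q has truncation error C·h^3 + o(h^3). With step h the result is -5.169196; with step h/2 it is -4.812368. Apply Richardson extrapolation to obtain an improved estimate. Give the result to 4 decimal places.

The leading error scales as h^3; refining by a factor of 2 reduces it by 2^3 = 8.
Extrapolated value = (8·A(h/2) − A(h)) / (8 − 1)
= (8·(-4.812368) − (-5.169196)) / 7
= -33.329748 / 7 = -4.761393

-4.7614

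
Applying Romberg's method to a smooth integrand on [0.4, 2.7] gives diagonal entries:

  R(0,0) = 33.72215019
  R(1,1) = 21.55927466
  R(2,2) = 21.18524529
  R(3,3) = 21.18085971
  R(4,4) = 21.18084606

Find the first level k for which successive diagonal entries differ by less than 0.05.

k = 3

|R(1,1) − R(0,0)| = 12.16287553 ≥ 0.05
|R(2,2) − R(1,1)| = 0.37402937 ≥ 0.05
|R(3,3) − R(2,2)| = 0.00438558 < 0.05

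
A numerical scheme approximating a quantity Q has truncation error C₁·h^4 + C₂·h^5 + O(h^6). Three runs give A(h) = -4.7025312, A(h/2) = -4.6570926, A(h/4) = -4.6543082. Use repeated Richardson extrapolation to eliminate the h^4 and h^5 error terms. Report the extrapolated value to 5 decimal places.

First eliminate the h^4 term (factor 2^4 = 16):
  B₁ = (16·(-4.6570926) − (-4.7025312))/15 = -4.6540634
  B₂ = (16·(-4.6543082) − (-4.6570926))/15 = -4.6541226
Then eliminate the h^5 term (factor 2^5 = 32):
  (32·(-4.6541226) − (-4.6540634))/31 = -4.6541245

-4.65412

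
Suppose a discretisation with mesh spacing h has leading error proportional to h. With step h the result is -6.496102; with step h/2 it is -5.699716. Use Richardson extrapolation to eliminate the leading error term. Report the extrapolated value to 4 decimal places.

Extrapolated value = (2·A(h/2) − A(h)) / (2 − 1)
= (2·(-5.699716) − (-6.496102)) / 1
= -4.903330 / 1 = -4.903330

-4.9033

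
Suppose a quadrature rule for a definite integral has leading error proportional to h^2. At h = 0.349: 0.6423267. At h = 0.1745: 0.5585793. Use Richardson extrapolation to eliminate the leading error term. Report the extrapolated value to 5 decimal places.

The leading error scales as h^2; refining by a factor of 2 reduces it by 2^2 = 4.
Extrapolated value = (4·A(h/2) − A(h)) / (4 − 1)
= (4·0.5585793 − 0.6423267) / 3
= 1.5919905 / 3 = 0.5306635

0.53066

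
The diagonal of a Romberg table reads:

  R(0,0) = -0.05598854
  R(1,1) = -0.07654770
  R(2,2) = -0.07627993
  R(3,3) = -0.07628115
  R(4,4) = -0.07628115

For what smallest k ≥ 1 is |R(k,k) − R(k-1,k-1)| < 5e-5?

k = 3

|R(1,1) − R(0,0)| = 0.02055916 ≥ 5e-5
|R(2,2) − R(1,1)| = 0.00026777 ≥ 5e-5
|R(3,3) − R(2,2)| = 0.00000122 < 5e-5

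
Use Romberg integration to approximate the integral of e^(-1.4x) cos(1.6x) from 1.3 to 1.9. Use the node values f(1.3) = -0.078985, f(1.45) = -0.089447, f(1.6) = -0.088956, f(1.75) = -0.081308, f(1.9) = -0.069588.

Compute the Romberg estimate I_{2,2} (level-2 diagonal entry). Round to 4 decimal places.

I_{0,0} (trapezoid, 1 panel, h=0.6000): -0.044572
I_{1,0} (trapezoid, 2 panels, h=0.3000): -0.048973
I_{2,0} (trapezoid, 4 panels, h=0.1500): -0.050100
I_{1,1} = -0.048973 + (-0.048973 − (-0.044572))/3 = -0.050440
I_{2,1} = -0.050100 + (-0.050100 − (-0.048973))/3 = -0.050476
I_{2,2} = -0.050476 + (-0.050476 − (-0.050440))/15 = -0.050478

-0.0505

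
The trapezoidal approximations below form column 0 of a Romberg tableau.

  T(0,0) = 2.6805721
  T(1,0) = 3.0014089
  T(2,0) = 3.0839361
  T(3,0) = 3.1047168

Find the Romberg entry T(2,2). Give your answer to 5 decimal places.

Richardson extrapolation on the trapezoidal column (denominator 4−1=3):
T(1,1) = 3.0014089 + (3.0014089 − 2.6805721)/3 = 3.1083545
T(2,1) = (4·3.0839361 − 3.0014089) / 3 = 3.1114452
T(2,2) = (16·3.1114452 − 3.1083545) / 15 = 3.1116512

3.11165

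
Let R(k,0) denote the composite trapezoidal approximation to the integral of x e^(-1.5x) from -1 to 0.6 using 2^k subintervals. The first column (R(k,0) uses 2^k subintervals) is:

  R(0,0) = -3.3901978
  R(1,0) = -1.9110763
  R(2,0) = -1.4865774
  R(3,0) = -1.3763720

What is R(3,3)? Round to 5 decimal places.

-1.33926

Richardson extrapolation on the trapezoidal column (denominator 4−1=3):
R(1,1) = -1.9110763 + (-1.9110763 − (-3.3901978))/3 = -1.4180358
R(2,1) = -1.4865774 + (-1.4865774 − (-1.9110763))/3 = -1.3450778
R(3,1) = -1.3763720 + (-1.3763720 − (-1.4865774))/3 = -1.3396369
R(2,2) = -1.3450778 + (-1.3450778 − (-1.4180358))/15 = -1.3402139
R(3,2) = (16·(-1.3396369) − (-1.3450778)) / 15 = -1.3392742
R(3,3) = -1.3392742 + (-1.3392742 − (-1.3402139))/63 = -1.3392593
(Column j=1 coincides with Simpson's rule on the same nodes.)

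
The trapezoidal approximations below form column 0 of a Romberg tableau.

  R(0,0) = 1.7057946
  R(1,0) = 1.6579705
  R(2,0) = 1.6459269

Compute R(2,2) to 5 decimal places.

1.64190

Richardson extrapolation on the trapezoidal column (denominator 4−1=3):
R(1,1) = (4·1.6579705 − 1.7057946) / 3 = 1.6420291
R(2,1) = (4·1.6459269 − 1.6579705) / 3 = 1.6419124
R(2,2) = (16·1.6419124 − 1.6420291) / 15 = 1.6419046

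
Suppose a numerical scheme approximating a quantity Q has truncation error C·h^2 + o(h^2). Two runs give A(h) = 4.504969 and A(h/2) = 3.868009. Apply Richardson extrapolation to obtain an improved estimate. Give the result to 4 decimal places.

3.6557

Extrapolated value = (4·A(h/2) − A(h)) / (4 − 1)
= (4·3.868009 − 4.504969) / 3
= 10.967067 / 3 = 3.655689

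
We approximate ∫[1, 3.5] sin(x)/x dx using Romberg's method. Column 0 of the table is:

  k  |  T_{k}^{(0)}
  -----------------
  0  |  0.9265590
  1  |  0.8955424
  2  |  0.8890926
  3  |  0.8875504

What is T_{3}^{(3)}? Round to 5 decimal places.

0.88704

T_{1}^{(1)} = 0.8955424 + (0.8955424 − 0.9265590)/3 = 0.8852035
T_{2}^{(1)} = (4·0.8890926 − 0.8955424) / 3 = 0.8869427
T_{3}^{(1)} = (4·0.8875504 − 0.8890926) / 3 = 0.8870363
T_{2}^{(2)} = 0.8869427 + (0.8869427 − 0.8852035)/15 = 0.8870586
T_{3}^{(2)} = (16·0.8870363 − 0.8869427) / 15 = 0.8870425
T_{3}^{(3)} = (64·0.8870425 − 0.8870586) / 63 = 0.8870422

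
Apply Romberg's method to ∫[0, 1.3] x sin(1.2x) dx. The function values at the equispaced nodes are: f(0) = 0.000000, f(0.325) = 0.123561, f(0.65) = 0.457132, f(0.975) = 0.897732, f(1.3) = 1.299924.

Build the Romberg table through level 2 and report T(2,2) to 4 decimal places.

0.6827

T(0,0) (trapezoid, 1 panel, h=1.3000): 0.844951
T(1,0) (trapezoid, 2 panels, h=0.6500): 0.719611
T(2,0) (trapezoid, 4 panels, h=0.3250): 0.691726
T(1,1) = 0.719611 + (0.719611 − 0.844951)/3 = 0.677831
T(2,1) = 0.691726 + (0.691726 − 0.719611)/3 = 0.682431
T(2,2) = 0.682431 + (0.682431 − 0.677831)/15 = 0.682738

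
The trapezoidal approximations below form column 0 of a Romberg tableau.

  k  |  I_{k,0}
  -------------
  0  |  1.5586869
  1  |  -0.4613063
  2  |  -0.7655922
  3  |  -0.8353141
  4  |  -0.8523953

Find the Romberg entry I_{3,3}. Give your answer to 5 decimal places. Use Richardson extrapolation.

-0.85813

Richardson extrapolation on the trapezoidal column (denominator 4−1=3):
I_{1,1} = (4·(-0.4613063) − 1.5586869) / 3 = -1.1346374
I_{2,1} = (4·(-0.7655922) − (-0.4613063)) / 3 = -0.8670208
I_{3,1} = -0.8353141 + (-0.8353141 − (-0.7655922))/3 = -0.8585547
I_{2,2} = (16·(-0.8670208) − (-1.1346374)) / 15 = -0.8491797
I_{3,2} = (16·(-0.8585547) − (-0.8670208)) / 15 = -0.8579903
I_{3,3} = (64·(-0.8579903) − (-0.8491797)) / 63 = -0.8581302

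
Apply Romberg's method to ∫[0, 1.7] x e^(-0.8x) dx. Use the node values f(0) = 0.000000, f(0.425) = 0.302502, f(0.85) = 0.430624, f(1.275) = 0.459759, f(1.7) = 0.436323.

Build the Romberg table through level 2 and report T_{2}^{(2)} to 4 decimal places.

T_{0}^{(0)} (trapezoid, 1 panel, h=1.7000): 0.370875
T_{1}^{(0)} (trapezoid, 2 panels, h=0.8500): 0.551468
T_{2}^{(0)} (trapezoid, 4 panels, h=0.4250): 0.599695
T_{1}^{(1)} = 0.551468 + (0.551468 − 0.370875)/3 = 0.611666
T_{2}^{(1)} = 0.599695 + (0.599695 − 0.551468)/3 = 0.615771
T_{2}^{(2)} = 0.615771 + (0.615771 − 0.611666)/15 = 0.616045

0.6160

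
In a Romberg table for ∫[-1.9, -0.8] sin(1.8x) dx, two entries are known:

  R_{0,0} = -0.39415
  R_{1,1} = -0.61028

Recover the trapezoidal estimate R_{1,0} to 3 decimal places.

-0.556

From R_{1,1} = (4·R_{1,0} − R_{0,0})/3, solve for R_{1,0}:
4·R_{1,0} = 3·(-0.61028) + (-0.39415) = -2.22499
R_{1,0} = -0.55625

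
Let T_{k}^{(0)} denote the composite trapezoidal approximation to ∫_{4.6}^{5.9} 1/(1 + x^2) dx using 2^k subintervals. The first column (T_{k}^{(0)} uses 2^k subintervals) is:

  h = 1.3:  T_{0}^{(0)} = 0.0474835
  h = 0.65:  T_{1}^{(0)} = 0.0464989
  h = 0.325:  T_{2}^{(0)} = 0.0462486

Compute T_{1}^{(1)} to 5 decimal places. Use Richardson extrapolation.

0.04617

Richardson extrapolation on the trapezoidal column (denominator 4−1=3):
T_{1}^{(1)} = (4·0.0464989 − 0.0474835) / 3 = 0.0461707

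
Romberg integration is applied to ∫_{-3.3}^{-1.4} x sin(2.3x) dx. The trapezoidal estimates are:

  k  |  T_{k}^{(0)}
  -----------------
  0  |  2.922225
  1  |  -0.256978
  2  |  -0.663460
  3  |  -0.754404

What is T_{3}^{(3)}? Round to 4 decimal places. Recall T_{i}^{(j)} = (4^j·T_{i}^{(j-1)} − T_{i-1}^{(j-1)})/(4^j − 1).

Richardson extrapolation on the trapezoidal column (denominator 4−1=3):
T_{1}^{(1)} = (4·(-0.256978) − 2.922225) / 3 = -1.316712
T_{2}^{(1)} = (4·(-0.663460) − (-0.256978)) / 3 = -0.798954
T_{3}^{(1)} = -0.754404 + (-0.754404 − (-0.663460))/3 = -0.784719
T_{2}^{(2)} = (16·(-0.798954) − (-1.316712)) / 15 = -0.764437
T_{3}^{(2)} = (16·(-0.784719) − (-0.798954)) / 15 = -0.783770
T_{3}^{(3)} = (64·(-0.783770) − (-0.764437)) / 63 = -0.784077
(Column j=1 coincides with Simpson's rule on the same nodes.)

-0.7841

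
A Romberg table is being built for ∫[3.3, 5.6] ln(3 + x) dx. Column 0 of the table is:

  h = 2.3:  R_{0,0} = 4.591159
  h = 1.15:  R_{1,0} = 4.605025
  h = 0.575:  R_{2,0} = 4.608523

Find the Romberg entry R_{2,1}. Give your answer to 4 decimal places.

R_{2,1} = 4.608523 + (4.608523 − 4.605025)/3 = 4.609689
(Column j=1 coincides with Simpson's rule on the same nodes.)

4.6097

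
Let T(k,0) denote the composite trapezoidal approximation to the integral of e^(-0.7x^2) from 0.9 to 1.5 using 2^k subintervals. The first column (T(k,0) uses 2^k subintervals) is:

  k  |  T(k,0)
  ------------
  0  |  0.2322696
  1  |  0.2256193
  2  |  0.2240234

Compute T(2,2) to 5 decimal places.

T(1,1) = (4·0.2256193 − 0.2322696) / 3 = 0.2234025
T(2,1) = 0.2240234 + (0.2240234 − 0.2256193)/3 = 0.2234914
T(2,2) = (16·0.2234914 − 0.2234025) / 15 = 0.2234973

0.22350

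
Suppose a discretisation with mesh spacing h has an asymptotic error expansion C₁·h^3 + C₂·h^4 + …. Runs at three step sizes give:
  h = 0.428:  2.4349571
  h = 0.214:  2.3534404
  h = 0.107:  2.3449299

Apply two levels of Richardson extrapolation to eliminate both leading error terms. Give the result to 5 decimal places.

2.34384

First eliminate the h^3 term (factor 2^3 = 8):
  B₁ = (8·2.3534404 − 2.4349571)/7 = 2.3417952
  B₂ = (8·2.3449299 − 2.3534404)/7 = 2.3437141
Then eliminate the h^4 term (factor 2^4 = 16):
  (16·2.3437141 − 2.3417952)/15 = 2.3438420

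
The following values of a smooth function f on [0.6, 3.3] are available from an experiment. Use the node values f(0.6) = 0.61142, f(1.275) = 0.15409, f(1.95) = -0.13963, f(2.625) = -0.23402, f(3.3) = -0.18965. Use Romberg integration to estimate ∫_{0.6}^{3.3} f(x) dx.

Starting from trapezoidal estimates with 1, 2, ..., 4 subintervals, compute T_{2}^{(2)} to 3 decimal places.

T_{0}^{(0)} (trapezoid, 1 panel, h=2.7000): 0.56939
T_{1}^{(0)} (trapezoid, 2 panels, h=1.3500): 0.09619
T_{2}^{(0)} (trapezoid, 4 panels, h=0.6750): -0.00586
T_{1}^{(1)} = 0.09619 + (0.09619 − 0.56939)/3 = -0.06154
T_{2}^{(1)} = -0.00586 + (-0.00586 − 0.09619)/3 = -0.03988
T_{2}^{(2)} = -0.03988 + (-0.03988 − (-0.06154))/15 = -0.03844

-0.038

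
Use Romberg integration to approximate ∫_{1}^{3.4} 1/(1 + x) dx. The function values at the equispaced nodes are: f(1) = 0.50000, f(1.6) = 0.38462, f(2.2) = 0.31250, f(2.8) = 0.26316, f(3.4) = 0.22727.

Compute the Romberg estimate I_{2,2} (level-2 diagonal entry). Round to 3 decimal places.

I_{0,0} (trapezoid, 1 panel, h=2.4000): 0.87272
I_{1,0} (trapezoid, 2 panels, h=1.2000): 0.81136
I_{2,0} (trapezoid, 4 panels, h=0.6000): 0.79435
I_{1,1} = 0.81136 + (0.81136 − 0.87272)/3 = 0.79091
I_{2,1} = 0.79435 + (0.79435 − 0.81136)/3 = 0.78868
I_{2,2} = 0.78868 + (0.78868 − 0.79091)/15 = 0.78853

0.789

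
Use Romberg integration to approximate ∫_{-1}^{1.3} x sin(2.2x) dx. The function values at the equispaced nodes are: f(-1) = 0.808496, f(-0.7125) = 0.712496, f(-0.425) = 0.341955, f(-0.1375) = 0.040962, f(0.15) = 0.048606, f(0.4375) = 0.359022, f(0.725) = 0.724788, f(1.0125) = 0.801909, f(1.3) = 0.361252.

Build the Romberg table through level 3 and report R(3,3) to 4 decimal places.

1.0591

R(0,0) (trapezoid, 1 panel, h=2.3000): 1.345210
R(1,0) (trapezoid, 2 panels, h=1.1500): 0.728502
R(2,0) (trapezoid, 4 panels, h=0.5750): 0.977628
R(3,0) (trapezoid, 8 panels, h=0.2875): 1.039201
R(1,1) = 0.728502 + (0.728502 − 1.345210)/3 = 0.522933
R(2,1) = 0.977628 + (0.977628 − 0.728502)/3 = 1.060670
R(3,1) = 1.039201 + (1.039201 − 0.977628)/3 = 1.059725
R(2,2) = 1.060670 + (1.060670 − 0.522933)/15 = 1.096519
R(3,2) = 1.059725 + (1.059725 − 1.060670)/15 = 1.059662
R(3,3) = 1.059662 + (1.059662 − 1.096519)/63 = 1.059077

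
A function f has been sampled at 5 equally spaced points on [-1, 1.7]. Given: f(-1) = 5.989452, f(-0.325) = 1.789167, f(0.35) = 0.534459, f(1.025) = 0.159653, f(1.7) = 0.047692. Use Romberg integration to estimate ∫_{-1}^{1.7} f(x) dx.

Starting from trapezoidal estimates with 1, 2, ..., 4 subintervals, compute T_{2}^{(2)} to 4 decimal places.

3.3311

T_{0}^{(0)} (trapezoid, 1 panel, h=2.7000): 8.150144
T_{1}^{(0)} (trapezoid, 2 panels, h=1.3500): 4.796592
T_{2}^{(0)} (trapezoid, 4 panels, h=0.6750): 3.713749
T_{1}^{(1)} = 4.796592 + (4.796592 − 8.150144)/3 = 3.678741
T_{2}^{(1)} = 3.713749 + (3.713749 − 4.796592)/3 = 3.352801
T_{2}^{(2)} = 3.352801 + (3.352801 − 3.678741)/15 = 3.331072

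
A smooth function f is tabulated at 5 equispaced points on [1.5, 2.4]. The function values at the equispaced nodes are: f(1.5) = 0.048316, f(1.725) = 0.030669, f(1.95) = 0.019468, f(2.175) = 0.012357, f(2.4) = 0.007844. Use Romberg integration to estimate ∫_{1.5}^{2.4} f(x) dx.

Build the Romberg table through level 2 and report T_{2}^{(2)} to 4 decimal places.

T_{0}^{(0)} (trapezoid, 1 panel, h=0.9000): 0.025272
T_{1}^{(0)} (trapezoid, 2 panels, h=0.4500): 0.021397
T_{2}^{(0)} (trapezoid, 4 panels, h=0.2250): 0.020379
T_{1}^{(1)} = 0.021397 + (0.021397 − 0.025272)/3 = 0.020105
T_{2}^{(1)} = 0.020379 + (0.020379 − 0.021397)/3 = 0.020040
T_{2}^{(2)} = 0.020040 + (0.020040 − 0.020105)/15 = 0.020036

0.0200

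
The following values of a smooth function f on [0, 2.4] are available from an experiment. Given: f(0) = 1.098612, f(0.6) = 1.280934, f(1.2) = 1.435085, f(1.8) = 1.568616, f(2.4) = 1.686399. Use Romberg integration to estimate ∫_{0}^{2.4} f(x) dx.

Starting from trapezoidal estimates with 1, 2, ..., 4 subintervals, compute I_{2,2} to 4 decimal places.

3.4107

I_{0,0} (trapezoid, 1 panel, h=2.4000): 3.342013
I_{1,0} (trapezoid, 2 panels, h=1.2000): 3.393109
I_{2,0} (trapezoid, 4 panels, h=0.6000): 3.406284
I_{1,1} = 3.393109 + (3.393109 − 3.342013)/3 = 3.410141
I_{2,1} = 3.406284 + (3.406284 − 3.393109)/3 = 3.410676
I_{2,2} = 3.410676 + (3.410676 − 3.410141)/15 = 3.410712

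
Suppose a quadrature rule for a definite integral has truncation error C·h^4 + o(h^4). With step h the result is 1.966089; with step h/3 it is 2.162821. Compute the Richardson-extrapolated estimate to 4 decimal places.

2.1653

Extrapolated value = (81·A(h/3) − A(h)) / (81 − 1)
= (81·2.162821 − 1.966089) / 80
= 173.222412 / 80 = 2.165280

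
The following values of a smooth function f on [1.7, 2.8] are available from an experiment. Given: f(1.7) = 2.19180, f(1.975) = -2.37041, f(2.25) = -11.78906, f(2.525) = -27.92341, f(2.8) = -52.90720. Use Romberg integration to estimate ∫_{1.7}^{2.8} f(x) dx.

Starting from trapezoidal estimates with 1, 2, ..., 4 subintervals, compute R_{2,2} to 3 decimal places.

R_{0,0} (trapezoid, 1 panel, h=1.1000): -27.89347
R_{1,0} (trapezoid, 2 panels, h=0.5500): -20.43072
R_{2,0} (trapezoid, 4 panels, h=0.2750): -18.54616
R_{1,1} = -20.43072 + (-20.43072 − (-27.89347))/3 = -17.94314
R_{2,1} = -18.54616 + (-18.54616 − (-20.43072))/3 = -17.91797
R_{2,2} = -17.91797 + (-17.91797 − (-17.94314))/15 = -17.91629

-17.916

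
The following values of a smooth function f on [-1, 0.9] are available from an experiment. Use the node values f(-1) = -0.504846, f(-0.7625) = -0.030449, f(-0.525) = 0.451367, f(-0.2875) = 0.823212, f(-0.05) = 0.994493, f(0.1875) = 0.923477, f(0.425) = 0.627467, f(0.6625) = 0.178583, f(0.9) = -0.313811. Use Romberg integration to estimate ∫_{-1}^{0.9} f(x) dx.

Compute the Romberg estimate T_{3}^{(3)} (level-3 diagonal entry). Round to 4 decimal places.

0.8632

T_{0}^{(0)} (trapezoid, 1 panel, h=1.9000): -0.777724
T_{1}^{(0)} (trapezoid, 2 panels, h=0.9500): 0.555906
T_{2}^{(0)} (trapezoid, 4 panels, h=0.4750): 0.790399
T_{3}^{(0)} (trapezoid, 8 panels, h=0.2375): 0.845220
T_{1}^{(1)} = 0.555906 + (0.555906 − (-0.777724))/3 = 1.000449
T_{2}^{(1)} = 0.790399 + (0.790399 − 0.555906)/3 = 0.868563
T_{3}^{(1)} = 0.845220 + (0.845220 − 0.790399)/3 = 0.863494
T_{2}^{(2)} = 0.868563 + (0.868563 − 1.000449)/15 = 0.859771
T_{3}^{(2)} = 0.863494 + (0.863494 − 0.868563)/15 = 0.863156
T_{3}^{(3)} = 0.863156 + (0.863156 − 0.859771)/63 = 0.863210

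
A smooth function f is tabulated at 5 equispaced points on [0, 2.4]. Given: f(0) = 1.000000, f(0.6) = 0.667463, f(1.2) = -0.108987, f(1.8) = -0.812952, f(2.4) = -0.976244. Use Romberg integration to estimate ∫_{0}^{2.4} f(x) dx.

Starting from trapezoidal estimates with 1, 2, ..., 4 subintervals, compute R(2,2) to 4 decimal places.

R(0,0) (trapezoid, 1 panel, h=2.4000): 0.028507
R(1,0) (trapezoid, 2 panels, h=1.2000): -0.116531
R(2,0) (trapezoid, 4 panels, h=0.6000): -0.145559
R(1,1) = -0.116531 + (-0.116531 − 0.028507)/3 = -0.164877
R(2,1) = -0.145559 + (-0.145559 − (-0.116531))/3 = -0.155235
R(2,2) = -0.155235 + (-0.155235 − (-0.164877))/15 = -0.154592

-0.1546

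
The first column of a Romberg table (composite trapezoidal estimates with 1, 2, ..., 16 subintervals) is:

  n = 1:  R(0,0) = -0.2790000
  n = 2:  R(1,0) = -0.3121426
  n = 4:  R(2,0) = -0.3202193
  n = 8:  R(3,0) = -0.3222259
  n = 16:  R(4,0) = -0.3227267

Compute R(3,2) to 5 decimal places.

-0.32289

Richardson extrapolation on the trapezoidal column (denominator 4−1=3):
R(2,1) = -0.3202193 + (-0.3202193 − (-0.3121426))/3 = -0.3229115
R(3,1) = -0.3222259 + (-0.3222259 − (-0.3202193))/3 = -0.3228948
R(3,2) = (16·(-0.3228948) − (-0.3229115)) / 15 = -0.3228937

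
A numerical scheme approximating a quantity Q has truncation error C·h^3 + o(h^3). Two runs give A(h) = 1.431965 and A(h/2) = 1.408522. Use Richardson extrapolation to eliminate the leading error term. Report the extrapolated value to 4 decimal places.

The leading error scales as h^3; refining by a factor of 2 reduces it by 2^3 = 8.
Extrapolated value = (8·A(h/2) − A(h)) / (8 − 1)
= (8·1.408522 − 1.431965) / 7
= 9.836211 / 7 = 1.405173

1.4052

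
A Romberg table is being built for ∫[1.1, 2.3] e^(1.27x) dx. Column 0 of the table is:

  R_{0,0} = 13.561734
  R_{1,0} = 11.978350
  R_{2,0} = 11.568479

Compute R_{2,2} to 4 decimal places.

11.4306

R_{1,1} = (4·11.978350 − 13.561734) / 3 = 11.450555
R_{2,1} = (4·11.568479 − 11.978350) / 3 = 11.431855
R_{2,2} = 11.431855 + (11.431855 − 11.450555)/15 = 11.430608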